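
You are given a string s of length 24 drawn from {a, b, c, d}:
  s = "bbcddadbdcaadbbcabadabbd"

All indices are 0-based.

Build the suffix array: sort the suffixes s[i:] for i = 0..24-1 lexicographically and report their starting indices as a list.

[10, 16, 20, 18, 11, 5, 17, 13, 0, 21, 14, 1, 22, 7, 9, 15, 2, 23, 19, 4, 12, 6, 8, 3]

sorted suffixes:
  #0 SA[0]=10  'aadbbcabadabbd'
  #1 SA[1]=16  'abadabbd'
  #2 SA[2]=20  'abbd'
  #3 SA[3]=18  'adabbd'
  #4 SA[4]=11  'adbbcabadabbd'
  #5 SA[5]=5  'adbdcaadbbcabadabbd'
  #6 SA[6]=17  'badabbd'
  #7 SA[7]=13  'bbcabadabbd'
  #8 SA[8]=0  'bbcddadbdcaadbbcabadabbd'
  #9 SA[9]=21  'bbd'
  #10 SA[10]=14  'bcabadabbd'
  #11 SA[11]=1  'bcddadbdcaadbbcabadabbd'
  #12 SA[12]=22  'bd'
  #13 SA[13]=7  'bdcaadbbcabadabbd'
  #14 SA[14]=9  'caadbbcabadabbd'
  #15 SA[15]=15  'cabadabbd'
  #16 SA[16]=2  'cddadbdcaadbbcabadabbd'
  #17 SA[17]=23  'd'
  #18 SA[18]=19  'dabbd'
  #19 SA[19]=4  'dadbdcaadbbcabadabbd'
  #20 SA[20]=12  'dbbcabadabbd'
  #21 SA[21]=6  'dbdcaadbbcabadabbd'
  #22 SA[22]=8  'dcaadbbcabadabbd'
  #23 SA[23]=3  'ddadbdcaadbbcabadabbd'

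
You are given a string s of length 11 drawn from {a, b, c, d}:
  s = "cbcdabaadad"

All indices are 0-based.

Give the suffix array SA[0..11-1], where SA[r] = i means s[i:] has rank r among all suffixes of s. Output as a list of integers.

[6, 4, 9, 7, 5, 1, 0, 2, 10, 3, 8]

rank | idx | suffix
   0 |   6 | aadad
   1 |   4 | abaadad
   2 |   9 | ad
   3 |   7 | adad
   4 |   5 | baadad
   5 |   1 | bcdabaadad
   6 |   0 | cbcdabaadad
   7 |   2 | cdabaadad
   8 |  10 | d
   9 |   3 | dabaadad
  10 |   8 | dad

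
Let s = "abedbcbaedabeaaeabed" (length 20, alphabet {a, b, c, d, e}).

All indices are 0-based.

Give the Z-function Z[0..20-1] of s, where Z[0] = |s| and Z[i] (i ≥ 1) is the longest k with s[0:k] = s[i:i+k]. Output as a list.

[20, 0, 0, 0, 0, 0, 0, 1, 0, 0, 3, 0, 0, 1, 1, 0, 4, 0, 0, 0]

Z[0]=20
i=1: i≥r, start 0; Z[1]=0
i=2: i≥r, start 0; Z[2]=0
i=3: i≥r, start 0; Z[3]=0
i=4: i≥r, start 0; Z[4]=0
i=5: i≥r, start 0; Z[5]=0
i=6: i≥r, start 0; Z[6]=0
i=7: i≥r, start 0; Z[7]=1 scan→box=[7,8)
i=8: i≥r, start 0; Z[8]=0
i=9: i≥r, start 0; Z[9]=0
i=10: i≥r, start 0; Z[10]=3 scan→box=[10,13)
i=11: min(r-i=2, Z[1]=0)=0; Z[11]=0
i=12: min(r-i=1, Z[2]=0)=0; Z[12]=0
i=13: i≥r, start 0; Z[13]=1 scan→box=[13,14)
i=14: i≥r, start 0; Z[14]=1 scan→box=[14,15)
i=15: i≥r, start 0; Z[15]=0
i=16: i≥r, start 0; Z[16]=4 scan→box=[16,20)
i=17: min(r-i=3, Z[1]=0)=0; Z[17]=0
i=18: min(r-i=2, Z[2]=0)=0; Z[18]=0
i=19: min(r-i=1, Z[3]=0)=0; Z[19]=0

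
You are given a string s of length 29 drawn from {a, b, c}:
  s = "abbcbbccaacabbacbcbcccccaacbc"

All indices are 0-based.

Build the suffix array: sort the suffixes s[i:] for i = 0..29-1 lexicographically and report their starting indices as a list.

[8, 24, 11, 0, 9, 25, 14, 13, 12, 1, 4, 27, 2, 16, 5, 18, 28, 7, 23, 10, 3, 26, 15, 17, 6, 22, 21, 20, 19]

rank | idx | suffix
   0 |   8 | aacabbacbcbcccccaacbc
   1 |  24 | aacbc
   2 |  11 | abbacbcbcccccaacbc
   3 |   0 | abbcbbccaacabbacbcbcccccaacbc
   4 |   9 | acabbacbcbcccccaacbc
   5 |  25 | acbc
   6 |  14 | acbcbcccccaacbc
   7 |  13 | bacbcbcccccaacbc
   8 |  12 | bbacbcbcccccaacbc
   9 |   1 | bbcbbccaacabbacbcbcccccaacbc
  10 |   4 | bbccaacabbacbcbcccccaacbc
  11 |  27 | bc
  12 |   2 | bcbbccaacabbacbcbcccccaacbc
  13 |  16 | bcbcccccaacbc
  14 |   5 | bccaacabbacbcbcccccaacbc
  15 |  18 | bcccccaacbc
  16 |  28 | c
  17 |   7 | caacabbacbcbcccccaacbc
  18 |  23 | caacbc
  19 |  10 | cabbacbcbcccccaacbc
  20 |   3 | cbbccaacabbacbcbcccccaacbc
  21 |  26 | cbc
  22 |  15 | cbcbcccccaacbc
  23 |  17 | cbcccccaacbc
  24 |   6 | ccaacabbacbcbcccccaacbc
  25 |  22 | ccaacbc
  26 |  21 | cccaacbc
  27 |  20 | ccccaacbc
  28 |  19 | cccccaacbc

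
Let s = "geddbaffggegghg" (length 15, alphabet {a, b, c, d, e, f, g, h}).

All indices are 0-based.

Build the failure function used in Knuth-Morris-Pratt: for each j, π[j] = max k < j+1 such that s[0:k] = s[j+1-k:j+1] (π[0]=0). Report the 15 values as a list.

π[0] = 0
j=1 s[j]='e': π[1]=0 (border '')
j=2 s[j]='d': π[2]=0 (border '')
j=3 s[j]='d': π[3]=0 (border '')
j=4 s[j]='b': π[4]=0 (border '')
j=5 s[j]='a': π[5]=0 (border '')
j=6 s[j]='f': π[6]=0 (border '')
j=7 s[j]='f': π[7]=0 (border '')
j=8 s[j]='g': π[8]=1 (border 'g')
j=9 s[j]='g': k: 1→0; π[9]=1 (border 'g')
j=10 s[j]='e': π[10]=2 (border 'ge')
j=11 s[j]='g': k: 2→0; π[11]=1 (border 'g')
j=12 s[j]='g': k: 1→0; π[12]=1 (border 'g')
j=13 s[j]='h': k: 1→0; π[13]=0 (border '')
j=14 s[j]='g': π[14]=1 (border 'g')

[0, 0, 0, 0, 0, 0, 0, 0, 1, 1, 2, 1, 1, 0, 1]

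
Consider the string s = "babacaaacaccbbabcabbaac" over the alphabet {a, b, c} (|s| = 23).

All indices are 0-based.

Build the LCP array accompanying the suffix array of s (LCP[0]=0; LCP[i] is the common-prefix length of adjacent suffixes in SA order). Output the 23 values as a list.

[0, 2, 3, 1, 2, 2, 1, 2, 3, 2, 0, 2, 3, 2, 1, 3, 1, 0, 1, 2, 2, 1, 1]

sorted suffixes:
  #0 SA[0]=5  'aaacaccbbabcabbaac'
  #1 SA[1]=20  'aac'
  #2 SA[2]=6  'aacaccbbabcabbaac'
  #3 SA[3]=1  'abacaaacaccbbabcabbaac'
  #4 SA[4]=17  'abbaac'
  #5 SA[5]=14  'abcabbaac'
  #6 SA[6]=21  'ac'
  #7 SA[7]=3  'acaaacaccbbabcabbaac'
  #8 SA[8]=7  'acaccbbabcabbaac'
  #9 SA[9]=9  'accbbabcabbaac'
  #10 SA[10]=19  'baac'
  #11 SA[11]=0  'babacaaacaccbbabcabbaac'
  #12 SA[12]=13  'babcabbaac'
  #13 SA[13]=2  'bacaaacaccbbabcabbaac'
  #14 SA[14]=18  'bbaac'
  #15 SA[15]=12  'bbabcabbaac'
  #16 SA[16]=15  'bcabbaac'
  #17 SA[17]=22  'c'
  #18 SA[18]=4  'caaacaccbbabcabbaac'
  #19 SA[19]=16  'cabbaac'
  #20 SA[20]=8  'caccbbabcabbaac'
  #21 SA[21]=11  'cbbabcabbaac'
  #22 SA[22]=10  'ccbbabcabbaac'

SA = [5, 20, 6, 1, 17, 14, 21, 3, 7, 9, 19, 0, 13, 2, 18, 12, 15, 22, 4, 16, 8, 11, 10]
i: (SA[i-1],SA[i]) lcp shared
  1: (5,20) 2 'aa'
  2: (20,6) 3 'aac'
  3: (6,1) 1 'a'
  4: (1,17) 2 'ab'
  5: (17,14) 2 'ab'
  6: (14,21) 1 'a'
  7: (21,3) 2 'ac'
  8: (3,7) 3 'aca'
  9: (7,9) 2 'ac'
  10: (9,19) 0 ''
  11: (19,0) 2 'ba'
  12: (0,13) 3 'bab'
  13: (13,2) 2 'ba'
  14: (2,18) 1 'b'
  15: (18,12) 3 'bba'
  16: (12,15) 1 'b'
  17: (15,22) 0 ''
  18: (22,4) 1 'c'
  19: (4,16) 2 'ca'
  20: (16,8) 2 'ca'
  21: (8,11) 1 'c'
  22: (11,10) 1 'c'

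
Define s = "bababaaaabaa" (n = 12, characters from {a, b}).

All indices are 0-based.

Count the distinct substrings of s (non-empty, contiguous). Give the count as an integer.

sorted suffixes:
  #0 SA[0]=11  'a'
  #1 SA[1]=10  'aa'
  #2 SA[2]=5  'aaaabaa'
  #3 SA[3]=6  'aaabaa'
  #4 SA[4]=7  'aabaa'
  #5 SA[5]=8  'abaa'
  #6 SA[6]=3  'abaaaabaa'
  #7 SA[7]=1  'ababaaaabaa'
  #8 SA[8]=9  'baa'
  #9 SA[9]=4  'baaaabaa'
  #10 SA[10]=2  'babaaaabaa'
  #11 SA[11]=0  'bababaaaabaa'

SA = [11, 10, 5, 6, 7, 8, 3, 1, 9, 4, 2, 0]
[i] adj suffixes → lcp
  [1] 11/10 → 1 ('a')
  [2] 10/5 → 2 ('aa')
  [3] 5/6 → 3 ('aaa')
  [4] 6/7 → 2 ('aa')
  [5] 7/8 → 1 ('a')
  [6] 8/3 → 4 ('abaa')
  [7] 3/1 → 3 ('aba')
  [8] 1/9 → 0 ('')
  [9] 9/4 → 3 ('baa')
  [10] 4/2 → 2 ('ba')
  [11] 2/0 → 4 ('baba')

n(n+1)/2 = 12·13/2 = 78
Σ LCP = 0 + 1 + 2 + 3 + 2 + 1 + 4 + 3 + 0 + 3 + 2 + 4 = 25
distinct = 78 − 25 = 53

53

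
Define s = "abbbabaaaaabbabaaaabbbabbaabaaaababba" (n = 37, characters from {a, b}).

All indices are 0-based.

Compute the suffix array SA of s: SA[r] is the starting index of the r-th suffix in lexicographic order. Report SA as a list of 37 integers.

rank→(start, suffix):
  0 → (36, 'a')
  1 → (6, 'aaaaabbabaaaabbbabbaabaaaababba')
  2 → (28, 'aaaababba')
  3 → (7, 'aaaabbabaaaabbbabbaabaaaababba')
  4 → (15, 'aaaabbbabbaabaaaababba')
  5 → (29, 'aaababba')
  6 → (8, 'aaabbabaaaabbbabbaabaaaababba')
  7 → (16, 'aaabbbabbaabaaaababba')
  8 → (25, 'aabaaaababba')
  9 → (30, 'aababba')
  10 → (9, 'aabbabaaaabbbabbaabaaaababba')
  11 → (17, 'aabbbabbaabaaaababba')
  12 → (4, 'abaaaaabbabaaaabbbabbaabaaaababba')
  13 → (26, 'abaaaababba')
  14 → (13, 'abaaaabbbabbaabaaaababba')
  15 → (31, 'ababba')
  16 → (33, 'abba')
  17 → (22, 'abbaabaaaababba')
  18 → (10, 'abbabaaaabbbabbaabaaaababba')
  19 → (0, 'abbbabaaaaabbabaaaabbbabbaabaaaababba')
  20 → (18, 'abbbabbaabaaaababba')
  21 → (35, 'ba')
  22 → (5, 'baaaaabbabaaaabbbabbaabaaaababba')
  23 → (27, 'baaaababba')
  24 → (14, 'baaaabbbabbaabaaaababba')
  25 → (24, 'baabaaaababba')
  26 → (3, 'babaaaaabbabaaaabbbabbaabaaaababba')
  27 → (12, 'babaaaabbbabbaabaaaababba')
  28 → (32, 'babba')
  29 → (21, 'babbaabaaaababba')
  30 → (34, 'bba')
  31 → (23, 'bbaabaaaababba')
  32 → (2, 'bbabaaaaabbabaaaabbbabbaabaaaababba')
  33 → (11, 'bbabaaaabbbabbaabaaaababba')
  34 → (20, 'bbabbaabaaaababba')
  35 → (1, 'bbbabaaaaabbabaaaabbbabbaabaaaababba')
  36 → (19, 'bbbabbaabaaaababba')

[36, 6, 28, 7, 15, 29, 8, 16, 25, 30, 9, 17, 4, 26, 13, 31, 33, 22, 10, 0, 18, 35, 5, 27, 14, 24, 3, 12, 32, 21, 34, 23, 2, 11, 20, 1, 19]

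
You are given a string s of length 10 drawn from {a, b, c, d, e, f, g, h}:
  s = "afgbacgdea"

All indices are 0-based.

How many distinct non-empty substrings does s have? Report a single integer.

52

rank→(start, suffix):
  0 → (9, 'a')
  1 → (4, 'acgdea')
  2 → (0, 'afgbacgdea')
  3 → (3, 'bacgdea')
  4 → (5, 'cgdea')
  5 → (7, 'dea')
  6 → (8, 'ea')
  7 → (1, 'fgbacgdea')
  8 → (2, 'gbacgdea')
  9 → (6, 'gdea')

SA = [9, 4, 0, 3, 5, 7, 8, 1, 2, 6]
[i] adj suffixes → lcp
  [1] 9/4 → 1 ('a')
  [2] 4/0 → 1 ('a')
  [3] 0/3 → 0 ('')
  [4] 3/5 → 0 ('')
  [5] 5/7 → 0 ('')
  [6] 7/8 → 0 ('')
  [7] 8/1 → 0 ('')
  [8] 1/2 → 0 ('')
  [9] 2/6 → 1 ('g')

n(n+1)/2 = 10·11/2 = 55
Σ LCP = 0 + 1 + 1 + 0 + 0 + 0 + 0 + 0 + 0 + 1 = 3
distinct = 55 − 3 = 52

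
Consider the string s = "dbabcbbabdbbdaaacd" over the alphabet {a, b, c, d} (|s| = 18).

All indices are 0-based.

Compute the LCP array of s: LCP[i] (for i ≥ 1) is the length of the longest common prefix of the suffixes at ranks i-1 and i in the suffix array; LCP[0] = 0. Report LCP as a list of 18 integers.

rank | idx | suffix
   0 |  13 | aaacd
   1 |  14 | aacd
   2 |   2 | abcbbabdbbdaaacd
   3 |   7 | abdbbdaaacd
   4 |  15 | acd
   5 |   1 | babcbbabdbbdaaacd
   6 |   6 | babdbbdaaacd
   7 |   5 | bbabdbbdaaacd
   8 |  10 | bbdaaacd
   9 |   3 | bcbbabdbbdaaacd
  10 |  11 | bdaaacd
  11 |   8 | bdbbdaaacd
  12 |   4 | cbbabdbbdaaacd
  13 |  16 | cd
  14 |  17 | d
  15 |  12 | daaacd
  16 |   0 | dbabcbbabdbbdaaacd
  17 |   9 | dbbdaaacd

SA = [13, 14, 2, 7, 15, 1, 6, 5, 10, 3, 11, 8, 4, 16, 17, 12, 0, 9]
rank  pair      lcp
   1  s[13:],s[14:]  2  'aa'
   2  s[14:],s[2:]  1  'a'
   3  s[2:],s[7:]  2  'ab'
   4  s[7:],s[15:]  1  'a'
   5  s[15:],s[1:]  0  ''
   6  s[1:],s[6:]  3  'bab'
   7  s[6:],s[5:]  1  'b'
   8  s[5:],s[10:]  2  'bb'
   9  s[10:],s[3:]  1  'b'
  10  s[3:],s[11:]  1  'b'
  11  s[11:],s[8:]  2  'bd'
  12  s[8:],s[4:]  0  ''
  13  s[4:],s[16:]  1  'c'
  14  s[16:],s[17:]  0  ''
  15  s[17:],s[12:]  1  'd'
  16  s[12:],s[0:]  1  'd'
  17  s[0:],s[9:]  2  'db'

[0, 2, 1, 2, 1, 0, 3, 1, 2, 1, 1, 2, 0, 1, 0, 1, 1, 2]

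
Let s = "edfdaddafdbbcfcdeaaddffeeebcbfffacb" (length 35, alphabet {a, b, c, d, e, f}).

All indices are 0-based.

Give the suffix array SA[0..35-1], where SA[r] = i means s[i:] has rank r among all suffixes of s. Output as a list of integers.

sorted suffixes:
  #0 SA[0]=17  'aaddffeeebcbfffacb'
  #1 SA[1]=32  'acb'
  #2 SA[2]=4  'addafdbbcfcdeaaddffeeebcbfffacb'
  #3 SA[3]=18  'addffeeebcbfffacb'
  #4 SA[4]=7  'afdbbcfcdeaaddffeeebcbfffacb'
  #5 SA[5]=34  'b'
  #6 SA[6]=10  'bbcfcdeaaddffeeebcbfffacb'
  #7 SA[7]=26  'bcbfffacb'
  #8 SA[8]=11  'bcfcdeaaddffeeebcbfffacb'
  #9 SA[9]=28  'bfffacb'
  #10 SA[10]=33  'cb'
  #11 SA[11]=27  'cbfffacb'
  #12 SA[12]=14  'cdeaaddffeeebcbfffacb'
  #13 SA[13]=12  'cfcdeaaddffeeebcbfffacb'
  #14 SA[14]=3  'daddafdbbcfcdeaaddffeeebcbfffacb'
  #15 SA[15]=6  'dafdbbcfcdeaaddffeeebcbfffacb'
  #16 SA[16]=9  'dbbcfcdeaaddffeeebcbfffacb'
  #17 SA[17]=5  'ddafdbbcfcdeaaddffeeebcbfffacb'
  #18 SA[18]=19  'ddffeeebcbfffacb'
  #19 SA[19]=15  'deaaddffeeebcbfffacb'
  #20 SA[20]=1  'dfdaddafdbbcfcdeaaddffeeebcbfffacb'
  #21 SA[21]=20  'dffeeebcbfffacb'
  #22 SA[22]=16  'eaaddffeeebcbfffacb'
  #23 SA[23]=25  'ebcbfffacb'
  #24 SA[24]=0  'edfdaddafdbbcfcdeaaddffeeebcbfffacb'
  #25 SA[25]=24  'eebcbfffacb'
  #26 SA[26]=23  'eeebcbfffacb'
  #27 SA[27]=31  'facb'
  #28 SA[28]=13  'fcdeaaddffeeebcbfffacb'
  #29 SA[29]=2  'fdaddafdbbcfcdeaaddffeeebcbfffacb'
  #30 SA[30]=8  'fdbbcfcdeaaddffeeebcbfffacb'
  #31 SA[31]=22  'feeebcbfffacb'
  #32 SA[32]=30  'ffacb'
  #33 SA[33]=21  'ffeeebcbfffacb'
  #34 SA[34]=29  'fffacb'

[17, 32, 4, 18, 7, 34, 10, 26, 11, 28, 33, 27, 14, 12, 3, 6, 9, 5, 19, 15, 1, 20, 16, 25, 0, 24, 23, 31, 13, 2, 8, 22, 30, 21, 29]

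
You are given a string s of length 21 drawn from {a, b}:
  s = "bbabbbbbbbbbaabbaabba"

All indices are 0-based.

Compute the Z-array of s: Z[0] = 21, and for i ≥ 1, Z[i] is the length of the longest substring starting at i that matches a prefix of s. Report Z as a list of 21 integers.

[21, 1, 0, 2, 2, 2, 2, 2, 2, 2, 3, 1, 0, 0, 3, 1, 0, 0, 3, 1, 0]

Z[0]=21
i=1: i≥r, start 0; Z[1]=1 extend→box=[1,2)
i=2: i≥r, start 0; Z[2]=0
i=3: i≥r, start 0; Z[3]=2 extend→box=[3,5)
i=4: min(r-i=1, Z[1]=1)=1; Z[4]=2 extend→box=[4,6)
i=5: min(r-i=1, Z[1]=1)=1; Z[5]=2 extend→box=[5,7)
i=6: min(r-i=1, Z[1]=1)=1; Z[6]=2 extend→box=[6,8)
i=7: min(r-i=1, Z[1]=1)=1; Z[7]=2 extend→box=[7,9)
i=8: min(r-i=1, Z[1]=1)=1; Z[8]=2 extend→box=[8,10)
i=9: min(r-i=1, Z[1]=1)=1; Z[9]=2 extend→box=[9,11)
i=10: min(r-i=1, Z[1]=1)=1; Z[10]=3 extend→box=[10,13)
i=11: min(r-i=2, Z[1]=1)=1; Z[11]=1
i=12: min(r-i=1, Z[2]=0)=0; Z[12]=0
i=13: i≥r, start 0; Z[13]=0
i=14: i≥r, start 0; Z[14]=3 extend→box=[14,17)
i=15: min(r-i=2, Z[1]=1)=1; Z[15]=1
i=16: min(r-i=1, Z[2]=0)=0; Z[16]=0
i=17: i≥r, start 0; Z[17]=0
i=18: i≥r, start 0; Z[18]=3 extend→box=[18,21)
i=19: min(r-i=2, Z[1]=1)=1; Z[19]=1
i=20: min(r-i=1, Z[2]=0)=0; Z[20]=0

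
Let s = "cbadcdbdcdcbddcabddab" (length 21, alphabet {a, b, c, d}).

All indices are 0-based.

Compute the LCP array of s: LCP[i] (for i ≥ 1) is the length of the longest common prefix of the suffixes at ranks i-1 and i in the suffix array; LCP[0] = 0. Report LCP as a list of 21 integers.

[0, 2, 1, 0, 1, 1, 2, 3, 0, 1, 2, 1, 2, 0, 1, 1, 2, 2, 3, 1, 2]

rank→(start, suffix):
  0 → (19, 'ab')
  1 → (15, 'abddab')
  2 → (2, 'adcdbdcdcbddcabddab')
  3 → (20, 'b')
  4 → (1, 'badcdbdcdcbddcabddab')
  5 → (6, 'bdcdcbddcabddab')
  6 → (16, 'bddab')
  7 → (11, 'bddcabddab')
  8 → (14, 'cabddab')
  9 → (0, 'cbadcdbdcdcbddcabddab')
  10 → (10, 'cbddcabddab')
  11 → (4, 'cdbdcdcbddcabddab')
  12 → (8, 'cdcbddcabddab')
  13 → (18, 'dab')
  14 → (5, 'dbdcdcbddcabddab')
  15 → (13, 'dcabddab')
  16 → (9, 'dcbddcabddab')
  17 → (3, 'dcdbdcdcbddcabddab')
  18 → (7, 'dcdcbddcabddab')
  19 → (17, 'ddab')
  20 → (12, 'ddcabddab')

SA = [19, 15, 2, 20, 1, 6, 16, 11, 14, 0, 10, 4, 8, 18, 5, 13, 9, 3, 7, 17, 12]
i: (SA[i-1],SA[i]) lcp shared
  1: (19,15) 2 'ab'
  2: (15,2) 1 'a'
  3: (2,20) 0 ''
  4: (20,1) 1 'b'
  5: (1,6) 1 'b'
  6: (6,16) 2 'bd'
  7: (16,11) 3 'bdd'
  8: (11,14) 0 ''
  9: (14,0) 1 'c'
  10: (0,10) 2 'cb'
  11: (10,4) 1 'c'
  12: (4,8) 2 'cd'
  13: (8,18) 0 ''
  14: (18,5) 1 'd'
  15: (5,13) 1 'd'
  16: (13,9) 2 'dc'
  17: (9,3) 2 'dc'
  18: (3,7) 3 'dcd'
  19: (7,17) 1 'd'
  20: (17,12) 2 'dd'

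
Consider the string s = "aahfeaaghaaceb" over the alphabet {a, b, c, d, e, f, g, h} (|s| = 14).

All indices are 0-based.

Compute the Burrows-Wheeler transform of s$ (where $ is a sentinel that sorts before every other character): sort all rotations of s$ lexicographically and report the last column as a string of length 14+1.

bhe$aaaeafchaga

rank  rotation         last
    0  $aahfeaaghaaceb  b
    1  aaceb$aahfeaagh  h
    2  aaghaaceb$aahfe  e
    3  aahfeaaghaaceb$  $
    4  aceb$aahfeaagha  a
    5  aghaaceb$aahfea  a
    6  ahfeaaghaaceb$a  a
    7  b$aahfeaaghaace  e
    8  ceb$aahfeaaghaa  a
    9  eaaghaaceb$aahf  f
   10  eb$aahfeaaghaac  c
   11  feaaghaaceb$aah  h
   12  ghaaceb$aahfeaa  a
   13  haaceb$aahfeaag  g
   14  hfeaaghaaceb$aa  a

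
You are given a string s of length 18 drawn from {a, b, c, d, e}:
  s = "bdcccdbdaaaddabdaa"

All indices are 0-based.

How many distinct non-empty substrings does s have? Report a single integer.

147

rank | idx | suffix
   0 |  17 | a
   1 |  16 | aa
   2 |   8 | aaaddabdaa
   3 |   9 | aaddabdaa
   4 |  13 | abdaa
   5 |  10 | addabdaa
   6 |  14 | bdaa
   7 |   6 | bdaaaddabdaa
   8 |   0 | bdcccdbdaaaddabdaa
   9 |   2 | cccdbdaaaddabdaa
  10 |   3 | ccdbdaaaddabdaa
  11 |   4 | cdbdaaaddabdaa
  12 |  15 | daa
  13 |   7 | daaaddabdaa
  14 |  12 | dabdaa
  15 |   5 | dbdaaaddabdaa
  16 |   1 | dcccdbdaaaddabdaa
  17 |  11 | ddabdaa

SA = [17, 16, 8, 9, 13, 10, 14, 6, 0, 2, 3, 4, 15, 7, 12, 5, 1, 11]
i: (SA[i-1],SA[i]) lcp shared
  1: (17,16) 1 'a'
  2: (16,8) 2 'aa'
  3: (8,9) 2 'aa'
  4: (9,13) 1 'a'
  5: (13,10) 1 'a'
  6: (10,14) 0 ''
  7: (14,6) 4 'bdaa'
  8: (6,0) 2 'bd'
  9: (0,2) 0 ''
  10: (2,3) 2 'cc'
  11: (3,4) 1 'c'
  12: (4,15) 0 ''
  13: (15,7) 3 'daa'
  14: (7,12) 2 'da'
  15: (12,5) 1 'd'
  16: (5,1) 1 'd'
  17: (1,11) 1 'd'

n(n+1)/2 = 18·19/2 = 171
Σ LCP = 0 + 1 + 2 + 2 + 1 + 1 + 0 + 4 + 2 + 0 + 2 + 1 + 0 + 3 + 2 + 1 + 1 + 1 = 24
distinct = 171 − 24 = 147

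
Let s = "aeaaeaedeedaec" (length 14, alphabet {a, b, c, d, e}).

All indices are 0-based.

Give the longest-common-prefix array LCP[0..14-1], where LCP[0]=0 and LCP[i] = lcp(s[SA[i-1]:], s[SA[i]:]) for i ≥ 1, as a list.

[0, 1, 3, 2, 2, 0, 0, 1, 0, 2, 1, 1, 2, 1]

rank→(start, suffix):
  0 → (2, 'aaeaedeedaec')
  1 → (0, 'aeaaeaedeedaec')
  2 → (3, 'aeaedeedaec')
  3 → (11, 'aec')
  4 → (5, 'aedeedaec')
  5 → (13, 'c')
  6 → (10, 'daec')
  7 → (7, 'deedaec')
  8 → (1, 'eaaeaedeedaec')
  9 → (4, 'eaedeedaec')
  10 → (12, 'ec')
  11 → (9, 'edaec')
  12 → (6, 'edeedaec')
  13 → (8, 'eedaec')

SA = [2, 0, 3, 11, 5, 13, 10, 7, 1, 4, 12, 9, 6, 8]
rank  pair      lcp
   1  s[2:],s[0:]  1  'a'
   2  s[0:],s[3:]  3  'aea'
   3  s[3:],s[11:]  2  'ae'
   4  s[11:],s[5:]  2  'ae'
   5  s[5:],s[13:]  0  ''
   6  s[13:],s[10:]  0  ''
   7  s[10:],s[7:]  1  'd'
   8  s[7:],s[1:]  0  ''
   9  s[1:],s[4:]  2  'ea'
  10  s[4:],s[12:]  1  'e'
  11  s[12:],s[9:]  1  'e'
  12  s[9:],s[6:]  2  'ed'
  13  s[6:],s[8:]  1  'e'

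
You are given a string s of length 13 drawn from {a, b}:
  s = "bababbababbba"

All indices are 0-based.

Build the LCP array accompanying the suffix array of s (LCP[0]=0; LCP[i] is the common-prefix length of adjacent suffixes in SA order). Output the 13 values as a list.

[0, 1, 5, 2, 3, 0, 2, 6, 3, 4, 1, 3, 2]

sorted suffixes:
  #0 SA[0]=12  'a'
  #1 SA[1]=1  'ababbababbba'
  #2 SA[2]=6  'ababbba'
  #3 SA[3]=3  'abbababbba'
  #4 SA[4]=8  'abbba'
  #5 SA[5]=11  'ba'
  #6 SA[6]=0  'bababbababbba'
  #7 SA[7]=5  'bababbba'
  #8 SA[8]=2  'babbababbba'
  #9 SA[9]=7  'babbba'
  #10 SA[10]=10  'bba'
  #11 SA[11]=4  'bbababbba'
  #12 SA[12]=9  'bbba'

SA = [12, 1, 6, 3, 8, 11, 0, 5, 2, 7, 10, 4, 9]
[i] adj suffixes → lcp
  [1] 12/1 → 1 ('a')
  [2] 1/6 → 5 ('ababb')
  [3] 6/3 → 2 ('ab')
  [4] 3/8 → 3 ('abb')
  [5] 8/11 → 0 ('')
  [6] 11/0 → 2 ('ba')
  [7] 0/5 → 6 ('bababb')
  [8] 5/2 → 3 ('bab')
  [9] 2/7 → 4 ('babb')
  [10] 7/10 → 1 ('b')
  [11] 10/4 → 3 ('bba')
  [12] 4/9 → 2 ('bb')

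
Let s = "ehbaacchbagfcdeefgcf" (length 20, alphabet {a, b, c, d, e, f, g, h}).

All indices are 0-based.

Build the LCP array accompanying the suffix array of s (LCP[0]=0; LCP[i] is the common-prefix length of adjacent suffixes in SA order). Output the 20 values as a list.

rank | idx | suffix
   0 |   3 | aacchbagfcdeefgcf
   1 |   4 | acchbagfcdeefgcf
   2 |   9 | agfcdeefgcf
   3 |   2 | baacchbagfcdeefgcf
   4 |   8 | bagfcdeefgcf
   5 |   5 | cchbagfcdeefgcf
   6 |  12 | cdeefgcf
   7 |  18 | cf
   8 |   6 | chbagfcdeefgcf
   9 |  13 | deefgcf
  10 |  14 | eefgcf
  11 |  15 | efgcf
  12 |   0 | ehbaacchbagfcdeefgcf
  13 |  19 | f
  14 |  11 | fcdeefgcf
  15 |  16 | fgcf
  16 |  17 | gcf
  17 |  10 | gfcdeefgcf
  18 |   1 | hbaacchbagfcdeefgcf
  19 |   7 | hbagfcdeefgcf

SA = [3, 4, 9, 2, 8, 5, 12, 18, 6, 13, 14, 15, 0, 19, 11, 16, 17, 10, 1, 7]
rank  pair      lcp
   1  s[3:],s[4:]  1  'a'
   2  s[4:],s[9:]  1  'a'
   3  s[9:],s[2:]  0  ''
   4  s[2:],s[8:]  2  'ba'
   5  s[8:],s[5:]  0  ''
   6  s[5:],s[12:]  1  'c'
   7  s[12:],s[18:]  1  'c'
   8  s[18:],s[6:]  1  'c'
   9  s[6:],s[13:]  0  ''
  10  s[13:],s[14:]  0  ''
  11  s[14:],s[15:]  1  'e'
  12  s[15:],s[0:]  1  'e'
  13  s[0:],s[19:]  0  ''
  14  s[19:],s[11:]  1  'f'
  15  s[11:],s[16:]  1  'f'
  16  s[16:],s[17:]  0  ''
  17  s[17:],s[10:]  1  'g'
  18  s[10:],s[1:]  0  ''
  19  s[1:],s[7:]  3  'hba'

[0, 1, 1, 0, 2, 0, 1, 1, 1, 0, 0, 1, 1, 0, 1, 1, 0, 1, 0, 3]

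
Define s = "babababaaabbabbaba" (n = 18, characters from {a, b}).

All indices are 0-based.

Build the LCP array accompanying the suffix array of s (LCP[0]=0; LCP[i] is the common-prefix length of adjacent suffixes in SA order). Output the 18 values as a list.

sorted suffixes:
  #0 SA[0]=17  'a'
  #1 SA[1]=7  'aaabbabbaba'
  #2 SA[2]=8  'aabbabbaba'
  #3 SA[3]=15  'aba'
  #4 SA[4]=5  'abaaabbabbaba'
  #5 SA[5]=3  'ababaaabbabbaba'
  #6 SA[6]=1  'abababaaabbabbaba'
  #7 SA[7]=12  'abbaba'
  #8 SA[8]=9  'abbabbaba'
  #9 SA[9]=16  'ba'
  #10 SA[10]=6  'baaabbabbaba'
  #11 SA[11]=14  'baba'
  #12 SA[12]=4  'babaaabbabbaba'
  #13 SA[13]=2  'bababaaabbabbaba'
  #14 SA[14]=0  'babababaaabbabbaba'
  #15 SA[15]=11  'babbaba'
  #16 SA[16]=13  'bbaba'
  #17 SA[17]=10  'bbabbaba'

SA = [17, 7, 8, 15, 5, 3, 1, 12, 9, 16, 6, 14, 4, 2, 0, 11, 13, 10]
rank  pair      lcp
   1  s[17:],s[7:]  1  'a'
   2  s[7:],s[8:]  2  'aa'
   3  s[8:],s[15:]  1  'a'
   4  s[15:],s[5:]  3  'aba'
   5  s[5:],s[3:]  3  'aba'
   6  s[3:],s[1:]  5  'ababa'
   7  s[1:],s[12:]  2  'ab'
   8  s[12:],s[9:]  5  'abbab'
   9  s[9:],s[16:]  0  ''
  10  s[16:],s[6:]  2  'ba'
  11  s[6:],s[14:]  2  'ba'
  12  s[14:],s[4:]  4  'baba'
  13  s[4:],s[2:]  4  'baba'
  14  s[2:],s[0:]  6  'bababa'
  15  s[0:],s[11:]  3  'bab'
  16  s[11:],s[13:]  1  'b'
  17  s[13:],s[10:]  4  'bbab'

[0, 1, 2, 1, 3, 3, 5, 2, 5, 0, 2, 2, 4, 4, 6, 3, 1, 4]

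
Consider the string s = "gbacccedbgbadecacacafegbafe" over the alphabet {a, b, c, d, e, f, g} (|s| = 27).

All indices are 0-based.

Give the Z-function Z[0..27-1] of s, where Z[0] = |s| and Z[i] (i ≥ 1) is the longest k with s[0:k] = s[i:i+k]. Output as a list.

[27, 0, 0, 0, 0, 0, 0, 0, 0, 3, 0, 0, 0, 0, 0, 0, 0, 0, 0, 0, 0, 0, 3, 0, 0, 0, 0]

Z[0]=27
i=1: i≥r, start 0; Z[1]=0
i=2: i≥r, start 0; Z[2]=0
i=3: i≥r, start 0; Z[3]=0
i=4: i≥r, start 0; Z[4]=0
i=5: i≥r, start 0; Z[5]=0
i=6: i≥r, start 0; Z[6]=0
i=7: i≥r, start 0; Z[7]=0
i=8: i≥r, start 0; Z[8]=0
i=9: i≥r, start 0; Z[9]=3 grow→box=[9,12)
i=10: min(r-i=2, Z[1]=0)=0; Z[10]=0
i=11: min(r-i=1, Z[2]=0)=0; Z[11]=0
i=12: i≥r, start 0; Z[12]=0
i=13: i≥r, start 0; Z[13]=0
i=14: i≥r, start 0; Z[14]=0
i=15: i≥r, start 0; Z[15]=0
i=16: i≥r, start 0; Z[16]=0
i=17: i≥r, start 0; Z[17]=0
i=18: i≥r, start 0; Z[18]=0
i=19: i≥r, start 0; Z[19]=0
i=20: i≥r, start 0; Z[20]=0
i=21: i≥r, start 0; Z[21]=0
i=22: i≥r, start 0; Z[22]=3 grow→box=[22,25)
i=23: min(r-i=2, Z[1]=0)=0; Z[23]=0
i=24: min(r-i=1, Z[2]=0)=0; Z[24]=0
i=25: i≥r, start 0; Z[25]=0
i=26: i≥r, start 0; Z[26]=0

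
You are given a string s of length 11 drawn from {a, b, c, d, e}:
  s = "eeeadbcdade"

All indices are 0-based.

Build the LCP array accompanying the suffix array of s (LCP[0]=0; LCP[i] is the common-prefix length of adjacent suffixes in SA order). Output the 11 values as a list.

rank | idx | suffix
   0 |   3 | adbcdade
   1 |   8 | ade
   2 |   5 | bcdade
   3 |   6 | cdade
   4 |   7 | dade
   5 |   4 | dbcdade
   6 |   9 | de
   7 |  10 | e
   8 |   2 | eadbcdade
   9 |   1 | eeadbcdade
  10 |   0 | eeeadbcdade

SA = [3, 8, 5, 6, 7, 4, 9, 10, 2, 1, 0]
rank  pair      lcp
   1  s[3:],s[8:]  2  'ad'
   2  s[8:],s[5:]  0  ''
   3  s[5:],s[6:]  0  ''
   4  s[6:],s[7:]  0  ''
   5  s[7:],s[4:]  1  'd'
   6  s[4:],s[9:]  1  'd'
   7  s[9:],s[10:]  0  ''
   8  s[10:],s[2:]  1  'e'
   9  s[2:],s[1:]  1  'e'
  10  s[1:],s[0:]  2  'ee'

[0, 2, 0, 0, 0, 1, 1, 0, 1, 1, 2]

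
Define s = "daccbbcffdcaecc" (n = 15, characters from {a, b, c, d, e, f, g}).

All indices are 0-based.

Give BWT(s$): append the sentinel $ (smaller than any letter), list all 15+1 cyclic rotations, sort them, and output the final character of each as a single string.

rank  rotation          last
    0  $daccbbcffdcaecc  c
    1  accbbcffdcaecc$d  d
    2  aecc$daccbbcffdc  c
    3  bbcffdcaecc$dacc  c
    4  bcffdcaecc$daccb  b
    5  c$daccbbcffdcaec  c
    6  caecc$daccbbcffd  d
    7  cbbcffdcaecc$dac  c
    8  cc$daccbbcffdcae  e
    9  ccbbcffdcaecc$da  a
   10  cffdcaecc$daccbb  b
   11  daccbbcffdcaecc$  $
   12  dcaecc$daccbbcff  f
   13  ecc$daccbbcffdca  a
   14  fdcaecc$daccbbcf  f
   15  ffdcaecc$daccbbc  c

cdccbcdceab$fafc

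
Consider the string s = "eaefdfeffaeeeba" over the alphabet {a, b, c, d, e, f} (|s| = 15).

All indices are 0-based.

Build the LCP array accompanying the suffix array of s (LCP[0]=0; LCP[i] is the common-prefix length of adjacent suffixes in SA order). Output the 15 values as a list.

rank | idx | suffix
   0 |  14 | a
   1 |   9 | aeeeba
   2 |   1 | aefdfeffaeeeba
   3 |  13 | ba
   4 |   4 | dfeffaeeeba
   5 |   0 | eaefdfeffaeeeba
   6 |  12 | eba
   7 |  11 | eeba
   8 |  10 | eeeba
   9 |   2 | efdfeffaeeeba
  10 |   6 | effaeeeba
  11 |   8 | faeeeba
  12 |   3 | fdfeffaeeeba
  13 |   5 | feffaeeeba
  14 |   7 | ffaeeeba

SA = [14, 9, 1, 13, 4, 0, 12, 11, 10, 2, 6, 8, 3, 5, 7]
rank  pair      lcp
   1  s[14:],s[9:]  1  'a'
   2  s[9:],s[1:]  2  'ae'
   3  s[1:],s[13:]  0  ''
   4  s[13:],s[4:]  0  ''
   5  s[4:],s[0:]  0  ''
   6  s[0:],s[12:]  1  'e'
   7  s[12:],s[11:]  1  'e'
   8  s[11:],s[10:]  2  'ee'
   9  s[10:],s[2:]  1  'e'
  10  s[2:],s[6:]  2  'ef'
  11  s[6:],s[8:]  0  ''
  12  s[8:],s[3:]  1  'f'
  13  s[3:],s[5:]  1  'f'
  14  s[5:],s[7:]  1  'f'

[0, 1, 2, 0, 0, 0, 1, 1, 2, 1, 2, 0, 1, 1, 1]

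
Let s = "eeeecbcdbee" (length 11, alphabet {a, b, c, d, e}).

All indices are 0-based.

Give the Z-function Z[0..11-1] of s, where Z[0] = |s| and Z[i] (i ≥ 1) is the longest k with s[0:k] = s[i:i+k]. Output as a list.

[11, 3, 2, 1, 0, 0, 0, 0, 0, 2, 1]

Z[0]=11
i=1: i≥r, start 0; Z[1]=3 scan→box=[1,4)
i=2: min(r-i=2, Z[1]=3)=2; Z[2]=2
i=3: min(r-i=1, Z[2]=2)=1; Z[3]=1
i=4: i≥r, start 0; Z[4]=0
i=5: i≥r, start 0; Z[5]=0
i=6: i≥r, start 0; Z[6]=0
i=7: i≥r, start 0; Z[7]=0
i=8: i≥r, start 0; Z[8]=0
i=9: i≥r, start 0; Z[9]=2 scan→box=[9,11)
i=10: min(r-i=1, Z[1]=3)=1; Z[10]=1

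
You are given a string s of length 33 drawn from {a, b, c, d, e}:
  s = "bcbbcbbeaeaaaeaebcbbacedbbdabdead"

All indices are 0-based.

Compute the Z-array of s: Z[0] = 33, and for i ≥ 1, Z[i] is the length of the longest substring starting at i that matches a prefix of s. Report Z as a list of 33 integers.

Z[0]=33
i=1: outside box; Z[1]=0
i=2: outside box; Z[2]=1 scan→box=[2,3)
i=3: outside box; Z[3]=4 scan→box=[3,7)
i=4: min(r-i=3, Z[1]=0)=0; Z[4]=0
i=5: min(r-i=2, Z[2]=1)=1; Z[5]=1
i=6: min(r-i=1, Z[3]=4)=1; Z[6]=1
i=7: outside box; Z[7]=0
i=8: outside box; Z[8]=0
i=9: outside box; Z[9]=0
i=10: outside box; Z[10]=0
i=11: outside box; Z[11]=0
i=12: outside box; Z[12]=0
i=13: outside box; Z[13]=0
i=14: outside box; Z[14]=0
i=15: outside box; Z[15]=0
i=16: outside box; Z[16]=4 scan→box=[16,20)
i=17: min(r-i=3, Z[1]=0)=0; Z[17]=0
i=18: min(r-i=2, Z[2]=1)=1; Z[18]=1
i=19: min(r-i=1, Z[3]=4)=1; Z[19]=1
i=20: outside box; Z[20]=0
i=21: outside box; Z[21]=0
i=22: outside box; Z[22]=0
i=23: outside box; Z[23]=0
i=24: outside box; Z[24]=1 scan→box=[24,25)
i=25: outside box; Z[25]=1 scan→box=[25,26)
i=26: outside box; Z[26]=0
i=27: outside box; Z[27]=0
i=28: outside box; Z[28]=1 scan→box=[28,29)
i=29: outside box; Z[29]=0
i=30: outside box; Z[30]=0
i=31: outside box; Z[31]=0
i=32: outside box; Z[32]=0

[33, 0, 1, 4, 0, 1, 1, 0, 0, 0, 0, 0, 0, 0, 0, 0, 4, 0, 1, 1, 0, 0, 0, 0, 1, 1, 0, 0, 1, 0, 0, 0, 0]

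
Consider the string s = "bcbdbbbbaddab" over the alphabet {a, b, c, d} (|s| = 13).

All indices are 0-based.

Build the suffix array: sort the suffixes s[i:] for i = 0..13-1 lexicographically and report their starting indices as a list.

rank→(start, suffix):
  0 → (11, 'ab')
  1 → (8, 'addab')
  2 → (12, 'b')
  3 → (7, 'baddab')
  4 → (6, 'bbaddab')
  5 → (5, 'bbbaddab')
  6 → (4, 'bbbbaddab')
  7 → (0, 'bcbdbbbbaddab')
  8 → (2, 'bdbbbbaddab')
  9 → (1, 'cbdbbbbaddab')
  10 → (10, 'dab')
  11 → (3, 'dbbbbaddab')
  12 → (9, 'ddab')

[11, 8, 12, 7, 6, 5, 4, 0, 2, 1, 10, 3, 9]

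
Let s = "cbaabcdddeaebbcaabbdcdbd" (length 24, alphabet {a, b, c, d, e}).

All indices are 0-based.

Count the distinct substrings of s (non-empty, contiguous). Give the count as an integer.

273

rank→(start, suffix):
  0 → (15, 'aabbdcdbd')
  1 → (2, 'aabcdddeaebbcaabbdcdbd')
  2 → (16, 'abbdcdbd')
  3 → (3, 'abcdddeaebbcaabbdcdbd')
  4 → (10, 'aebbcaabbdcdbd')
  5 → (1, 'baabcdddeaebbcaabbdcdbd')
  6 → (12, 'bbcaabbdcdbd')
  7 → (17, 'bbdcdbd')
  8 → (13, 'bcaabbdcdbd')
  9 → (4, 'bcdddeaebbcaabbdcdbd')
  10 → (22, 'bd')
  11 → (18, 'bdcdbd')
  12 → (14, 'caabbdcdbd')
  13 → (0, 'cbaabcdddeaebbcaabbdcdbd')
  14 → (20, 'cdbd')
  15 → (5, 'cdddeaebbcaabbdcdbd')
  16 → (23, 'd')
  17 → (21, 'dbd')
  18 → (19, 'dcdbd')
  19 → (6, 'dddeaebbcaabbdcdbd')
  20 → (7, 'ddeaebbcaabbdcdbd')
  21 → (8, 'deaebbcaabbdcdbd')
  22 → (9, 'eaebbcaabbdcdbd')
  23 → (11, 'ebbcaabbdcdbd')

SA = [15, 2, 16, 3, 10, 1, 12, 17, 13, 4, 22, 18, 14, 0, 20, 5, 23, 21, 19, 6, 7, 8, 9, 11]
rank  pair      lcp
   1  s[15:],s[2:]  3  'aab'
   2  s[2:],s[16:]  1  'a'
   3  s[16:],s[3:]  2  'ab'
   4  s[3:],s[10:]  1  'a'
   5  s[10:],s[1:]  0  ''
   6  s[1:],s[12:]  1  'b'
   7  s[12:],s[17:]  2  'bb'
   8  s[17:],s[13:]  1  'b'
   9  s[13:],s[4:]  2  'bc'
  10  s[4:],s[22:]  1  'b'
  11  s[22:],s[18:]  2  'bd'
  12  s[18:],s[14:]  0  ''
  13  s[14:],s[0:]  1  'c'
  14  s[0:],s[20:]  1  'c'
  15  s[20:],s[5:]  2  'cd'
  16  s[5:],s[23:]  0  ''
  17  s[23:],s[21:]  1  'd'
  18  s[21:],s[19:]  1  'd'
  19  s[19:],s[6:]  1  'd'
  20  s[6:],s[7:]  2  'dd'
  21  s[7:],s[8:]  1  'd'
  22  s[8:],s[9:]  0  ''
  23  s[9:],s[11:]  1  'e'

n(n+1)/2 = 24·25/2 = 300
Σ LCP = 0 + 3 + 1 + 2 + 1 + 0 + 1 + 2 + 1 + 2 + 1 + 2 + 0 + 1 + 1 + 2 + 0 + 1 + 1 + 1 + 2 + 1 + 0 + 1 = 27
distinct = 300 − 27 = 273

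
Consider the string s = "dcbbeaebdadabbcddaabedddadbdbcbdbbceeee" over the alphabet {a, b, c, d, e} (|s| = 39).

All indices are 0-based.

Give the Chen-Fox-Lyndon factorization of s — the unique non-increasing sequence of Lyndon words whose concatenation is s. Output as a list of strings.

emit factor 1: 'd' (i=0, period=1)
emit factor 2: 'c' (i=1, period=1)
emit factor 3: 'bbe' (i=2, period=3)
emit factor 4: 'aebd' (i=5, period=4)
emit factor 5: 'ad' (i=9, period=2)
emit factor 6: 'abbcdd' (i=11, period=6)
emit factor 7: 'aabedddadbdbcbdbbceeee' (i=17, period=22)

["d", "c", "bbe", "aebd", "ad", "abbcdd", "aabedddadbdbcbdbbceeee"]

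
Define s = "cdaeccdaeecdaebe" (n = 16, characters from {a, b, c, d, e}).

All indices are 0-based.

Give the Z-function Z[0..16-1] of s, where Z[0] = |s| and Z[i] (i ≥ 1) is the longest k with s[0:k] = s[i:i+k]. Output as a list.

[16, 0, 0, 0, 1, 4, 0, 0, 0, 0, 4, 0, 0, 0, 0, 0]

Z[0]=16
i=1: fresh scan; Z[1]=0
i=2: fresh scan; Z[2]=0
i=3: fresh scan; Z[3]=0
i=4: fresh scan; Z[4]=1 grow→box=[4,5)
i=5: fresh scan; Z[5]=4 grow→box=[5,9)
i=6: min(r-i=3, Z[1]=0)=0; Z[6]=0
i=7: min(r-i=2, Z[2]=0)=0; Z[7]=0
i=8: min(r-i=1, Z[3]=0)=0; Z[8]=0
i=9: fresh scan; Z[9]=0
i=10: fresh scan; Z[10]=4 grow→box=[10,14)
i=11: min(r-i=3, Z[1]=0)=0; Z[11]=0
i=12: min(r-i=2, Z[2]=0)=0; Z[12]=0
i=13: min(r-i=1, Z[3]=0)=0; Z[13]=0
i=14: fresh scan; Z[14]=0
i=15: fresh scan; Z[15]=0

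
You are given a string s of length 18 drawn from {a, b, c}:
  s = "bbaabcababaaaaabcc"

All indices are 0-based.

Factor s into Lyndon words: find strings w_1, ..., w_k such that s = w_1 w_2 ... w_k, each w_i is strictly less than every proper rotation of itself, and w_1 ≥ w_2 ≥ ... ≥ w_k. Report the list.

["b", "b", "aabcabab", "aaaaabcc"]

emit factor 1: 'b' (i=0, period=1)
emit factor 2: 'b' (i=1, period=1)
emit factor 3: 'aabcabab' (i=2, period=8)
emit factor 4: 'aaaaabcc' (i=10, period=8)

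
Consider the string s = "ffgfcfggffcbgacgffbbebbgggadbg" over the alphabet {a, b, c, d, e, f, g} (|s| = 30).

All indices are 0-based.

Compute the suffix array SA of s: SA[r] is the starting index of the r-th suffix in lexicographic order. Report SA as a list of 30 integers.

[13, 26, 18, 21, 19, 28, 11, 22, 10, 4, 14, 27, 20, 17, 9, 3, 16, 8, 0, 1, 5, 29, 12, 25, 2, 15, 7, 24, 6, 23]

rank→(start, suffix):
  0 → (13, 'acgffbbebbgggadbg')
  1 → (26, 'adbg')
  2 → (18, 'bbebbgggadbg')
  3 → (21, 'bbgggadbg')
  4 → (19, 'bebbgggadbg')
  5 → (28, 'bg')
  6 → (11, 'bgacgffbbebbgggadbg')
  7 → (22, 'bgggadbg')
  8 → (10, 'cbgacgffbbebbgggadbg')
  9 → (4, 'cfggffcbgacgffbbebbgggadbg')
  10 → (14, 'cgffbbebbgggadbg')
  11 → (27, 'dbg')
  12 → (20, 'ebbgggadbg')
  13 → (17, 'fbbebbgggadbg')
  14 → (9, 'fcbgacgffbbebbgggadbg')
  15 → (3, 'fcfggffcbgacgffbbebbgggadbg')
  16 → (16, 'ffbbebbgggadbg')
  17 → (8, 'ffcbgacgffbbebbgggadbg')
  18 → (0, 'ffgfcfggffcbgacgffbbebbgggadbg')
  19 → (1, 'fgfcfggffcbgacgffbbebbgggadbg')
  20 → (5, 'fggffcbgacgffbbebbgggadbg')
  21 → (29, 'g')
  22 → (12, 'gacgffbbebbgggadbg')
  23 → (25, 'gadbg')
  24 → (2, 'gfcfggffcbgacgffbbebbgggadbg')
  25 → (15, 'gffbbebbgggadbg')
  26 → (7, 'gffcbgacgffbbebbgggadbg')
  27 → (24, 'ggadbg')
  28 → (6, 'ggffcbgacgffbbebbgggadbg')
  29 → (23, 'gggadbg')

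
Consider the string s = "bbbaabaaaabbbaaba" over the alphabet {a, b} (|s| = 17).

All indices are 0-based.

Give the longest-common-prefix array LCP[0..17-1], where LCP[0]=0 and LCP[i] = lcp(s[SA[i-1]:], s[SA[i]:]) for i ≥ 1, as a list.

rank→(start, suffix):
  0 → (16, 'a')
  1 → (6, 'aaaabbbaaba')
  2 → (7, 'aaabbbaaba')
  3 → (13, 'aaba')
  4 → (3, 'aabaaaabbbaaba')
  5 → (8, 'aabbbaaba')
  6 → (14, 'aba')
  7 → (4, 'abaaaabbbaaba')
  8 → (9, 'abbbaaba')
  9 → (15, 'ba')
  10 → (5, 'baaaabbbaaba')
  11 → (12, 'baaba')
  12 → (2, 'baabaaaabbbaaba')
  13 → (11, 'bbaaba')
  14 → (1, 'bbaabaaaabbbaaba')
  15 → (10, 'bbbaaba')
  16 → (0, 'bbbaabaaaabbbaaba')

SA = [16, 6, 7, 13, 3, 8, 14, 4, 9, 15, 5, 12, 2, 11, 1, 10, 0]
i: (SA[i-1],SA[i]) lcp shared
  1: (16,6) 1 'a'
  2: (6,7) 3 'aaa'
  3: (7,13) 2 'aa'
  4: (13,3) 4 'aaba'
  5: (3,8) 3 'aab'
  6: (8,14) 1 'a'
  7: (14,4) 3 'aba'
  8: (4,9) 2 'ab'
  9: (9,15) 0 ''
  10: (15,5) 2 'ba'
  11: (5,12) 3 'baa'
  12: (12,2) 5 'baaba'
  13: (2,11) 1 'b'
  14: (11,1) 6 'bbaaba'
  15: (1,10) 2 'bb'
  16: (10,0) 7 'bbbaaba'

[0, 1, 3, 2, 4, 3, 1, 3, 2, 0, 2, 3, 5, 1, 6, 2, 7]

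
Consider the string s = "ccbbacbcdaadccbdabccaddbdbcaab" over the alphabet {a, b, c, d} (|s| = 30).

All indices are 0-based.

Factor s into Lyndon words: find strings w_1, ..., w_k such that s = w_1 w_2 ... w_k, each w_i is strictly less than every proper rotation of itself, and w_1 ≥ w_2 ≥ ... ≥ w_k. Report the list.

["c", "c", "b", "b", "acbcd", "aadccbdabccaddbdbc", "aab"]

emit factor 1: 'c' (i=0, period=1)
emit factor 2: 'c' (i=1, period=1)
emit factor 3: 'b' (i=2, period=1)
emit factor 4: 'b' (i=3, period=1)
emit factor 5: 'acbcd' (i=4, period=5)
emit factor 6: 'aadccbdabccaddbdbc' (i=9, period=18)
emit factor 7: 'aab' (i=27, period=3)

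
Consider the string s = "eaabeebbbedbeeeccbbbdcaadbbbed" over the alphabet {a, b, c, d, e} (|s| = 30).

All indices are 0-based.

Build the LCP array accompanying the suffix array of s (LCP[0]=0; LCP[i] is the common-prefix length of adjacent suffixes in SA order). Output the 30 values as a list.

rank→(start, suffix):
  0 → (1, 'aabeebbbedbeeeccbbbdcaadbbbed')
  1 → (22, 'aadbbbed')
  2 → (2, 'abeebbbedbeeeccbbbdcaadbbbed')
  3 → (23, 'adbbbed')
  4 → (17, 'bbbdcaadbbbed')
  5 → (25, 'bbbed')
  6 → (6, 'bbbedbeeeccbbbdcaadbbbed')
  7 → (18, 'bbdcaadbbbed')
  8 → (26, 'bbed')
  9 → (7, 'bbedbeeeccbbbdcaadbbbed')
  10 → (19, 'bdcaadbbbed')
  11 → (27, 'bed')
  12 → (8, 'bedbeeeccbbbdcaadbbbed')
  13 → (3, 'beebbbedbeeeccbbbdcaadbbbed')
  14 → (11, 'beeeccbbbdcaadbbbed')
  15 → (21, 'caadbbbed')
  16 → (16, 'cbbbdcaadbbbed')
  17 → (15, 'ccbbbdcaadbbbed')
  18 → (29, 'd')
  19 → (24, 'dbbbed')
  20 → (10, 'dbeeeccbbbdcaadbbbed')
  21 → (20, 'dcaadbbbed')
  22 → (0, 'eaabeebbbedbeeeccbbbdcaadbbbed')
  23 → (5, 'ebbbedbeeeccbbbdcaadbbbed')
  24 → (14, 'eccbbbdcaadbbbed')
  25 → (28, 'ed')
  26 → (9, 'edbeeeccbbbdcaadbbbed')
  27 → (4, 'eebbbedbeeeccbbbdcaadbbbed')
  28 → (13, 'eeccbbbdcaadbbbed')
  29 → (12, 'eeeccbbbdcaadbbbed')

SA = [1, 22, 2, 23, 17, 25, 6, 18, 26, 7, 19, 27, 8, 3, 11, 21, 16, 15, 29, 24, 10, 20, 0, 5, 14, 28, 9, 4, 13, 12]
i: (SA[i-1],SA[i]) lcp shared
  1: (1,22) 2 'aa'
  2: (22,2) 1 'a'
  3: (2,23) 1 'a'
  4: (23,17) 0 ''
  5: (17,25) 3 'bbb'
  6: (25,6) 5 'bbbed'
  7: (6,18) 2 'bb'
  8: (18,26) 2 'bb'
  9: (26,7) 4 'bbed'
  10: (7,19) 1 'b'
  11: (19,27) 1 'b'
  12: (27,8) 3 'bed'
  13: (8,3) 2 'be'
  14: (3,11) 3 'bee'
  15: (11,21) 0 ''
  16: (21,16) 1 'c'
  17: (16,15) 1 'c'
  18: (15,29) 0 ''
  19: (29,24) 1 'd'
  20: (24,10) 2 'db'
  21: (10,20) 1 'd'
  22: (20,0) 0 ''
  23: (0,5) 1 'e'
  24: (5,14) 1 'e'
  25: (14,28) 1 'e'
  26: (28,9) 2 'ed'
  27: (9,4) 1 'e'
  28: (4,13) 2 'ee'
  29: (13,12) 2 'ee'

[0, 2, 1, 1, 0, 3, 5, 2, 2, 4, 1, 1, 3, 2, 3, 0, 1, 1, 0, 1, 2, 1, 0, 1, 1, 1, 2, 1, 2, 2]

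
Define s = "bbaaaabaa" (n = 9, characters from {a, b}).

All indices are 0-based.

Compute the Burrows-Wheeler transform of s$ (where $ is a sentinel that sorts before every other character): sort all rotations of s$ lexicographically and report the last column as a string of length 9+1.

aabbaaaab$

rank  rotation    last
    0  $bbaaaabaa  a
    1  a$bbaaaaba  a
    2  aa$bbaaaab  b
    3  aaaabaa$bb  b
    4  aaabaa$bba  a
    5  aabaa$bbaa  a
    6  abaa$bbaaa  a
    7  baa$bbaaaa  a
    8  baaaabaa$b  b
    9  bbaaaabaa$  $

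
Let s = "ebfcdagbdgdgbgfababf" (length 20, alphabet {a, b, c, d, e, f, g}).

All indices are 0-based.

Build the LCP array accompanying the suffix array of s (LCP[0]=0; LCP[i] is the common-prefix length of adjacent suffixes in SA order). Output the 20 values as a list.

sorted suffixes:
  #0 SA[0]=15  'ababf'
  #1 SA[1]=17  'abf'
  #2 SA[2]=5  'agbdgdgbgfababf'
  #3 SA[3]=16  'babf'
  #4 SA[4]=7  'bdgdgbgfababf'
  #5 SA[5]=18  'bf'
  #6 SA[6]=1  'bfcdagbdgdgbgfababf'
  #7 SA[7]=12  'bgfababf'
  #8 SA[8]=3  'cdagbdgdgbgfababf'
  #9 SA[9]=4  'dagbdgdgbgfababf'
  #10 SA[10]=10  'dgbgfababf'
  #11 SA[11]=8  'dgdgbgfababf'
  #12 SA[12]=0  'ebfcdagbdgdgbgfababf'
  #13 SA[13]=19  'f'
  #14 SA[14]=14  'fababf'
  #15 SA[15]=2  'fcdagbdgdgbgfababf'
  #16 SA[16]=6  'gbdgdgbgfababf'
  #17 SA[17]=11  'gbgfababf'
  #18 SA[18]=9  'gdgbgfababf'
  #19 SA[19]=13  'gfababf'

SA = [15, 17, 5, 16, 7, 18, 1, 12, 3, 4, 10, 8, 0, 19, 14, 2, 6, 11, 9, 13]
i: (SA[i-1],SA[i]) lcp shared
  1: (15,17) 2 'ab'
  2: (17,5) 1 'a'
  3: (5,16) 0 ''
  4: (16,7) 1 'b'
  5: (7,18) 1 'b'
  6: (18,1) 2 'bf'
  7: (1,12) 1 'b'
  8: (12,3) 0 ''
  9: (3,4) 0 ''
  10: (4,10) 1 'd'
  11: (10,8) 2 'dg'
  12: (8,0) 0 ''
  13: (0,19) 0 ''
  14: (19,14) 1 'f'
  15: (14,2) 1 'f'
  16: (2,6) 0 ''
  17: (6,11) 2 'gb'
  18: (11,9) 1 'g'
  19: (9,13) 1 'g'

[0, 2, 1, 0, 1, 1, 2, 1, 0, 0, 1, 2, 0, 0, 1, 1, 0, 2, 1, 1]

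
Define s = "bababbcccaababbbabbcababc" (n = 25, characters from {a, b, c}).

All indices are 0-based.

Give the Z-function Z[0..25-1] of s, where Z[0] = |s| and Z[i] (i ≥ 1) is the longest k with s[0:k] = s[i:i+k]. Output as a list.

Z[0]=25
i=1: i≥r, start 0; Z[1]=0
i=2: i≥r, start 0; Z[2]=3 extend→box=[2,5)
i=3: min(r-i=2, Z[1]=0)=0; Z[3]=0
i=4: min(r-i=1, Z[2]=3)=1; Z[4]=1
i=5: i≥r, start 0; Z[5]=1 extend→box=[5,6)
i=6: i≥r, start 0; Z[6]=0
i=7: i≥r, start 0; Z[7]=0
i=8: i≥r, start 0; Z[8]=0
i=9: i≥r, start 0; Z[9]=0
i=10: i≥r, start 0; Z[10]=0
i=11: i≥r, start 0; Z[11]=3 extend→box=[11,14)
i=12: min(r-i=2, Z[1]=0)=0; Z[12]=0
i=13: min(r-i=1, Z[2]=3)=1; Z[13]=1
i=14: i≥r, start 0; Z[14]=1 extend→box=[14,15)
i=15: i≥r, start 0; Z[15]=3 extend→box=[15,18)
i=16: min(r-i=2, Z[1]=0)=0; Z[16]=0
i=17: min(r-i=1, Z[2]=3)=1; Z[17]=1
i=18: i≥r, start 0; Z[18]=1 extend→box=[18,19)
i=19: i≥r, start 0; Z[19]=0
i=20: i≥r, start 0; Z[20]=0
i=21: i≥r, start 0; Z[21]=3 extend→box=[21,24)
i=22: min(r-i=2, Z[1]=0)=0; Z[22]=0
i=23: min(r-i=1, Z[2]=3)=1; Z[23]=1
i=24: i≥r, start 0; Z[24]=0

[25, 0, 3, 0, 1, 1, 0, 0, 0, 0, 0, 3, 0, 1, 1, 3, 0, 1, 1, 0, 0, 3, 0, 1, 0]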